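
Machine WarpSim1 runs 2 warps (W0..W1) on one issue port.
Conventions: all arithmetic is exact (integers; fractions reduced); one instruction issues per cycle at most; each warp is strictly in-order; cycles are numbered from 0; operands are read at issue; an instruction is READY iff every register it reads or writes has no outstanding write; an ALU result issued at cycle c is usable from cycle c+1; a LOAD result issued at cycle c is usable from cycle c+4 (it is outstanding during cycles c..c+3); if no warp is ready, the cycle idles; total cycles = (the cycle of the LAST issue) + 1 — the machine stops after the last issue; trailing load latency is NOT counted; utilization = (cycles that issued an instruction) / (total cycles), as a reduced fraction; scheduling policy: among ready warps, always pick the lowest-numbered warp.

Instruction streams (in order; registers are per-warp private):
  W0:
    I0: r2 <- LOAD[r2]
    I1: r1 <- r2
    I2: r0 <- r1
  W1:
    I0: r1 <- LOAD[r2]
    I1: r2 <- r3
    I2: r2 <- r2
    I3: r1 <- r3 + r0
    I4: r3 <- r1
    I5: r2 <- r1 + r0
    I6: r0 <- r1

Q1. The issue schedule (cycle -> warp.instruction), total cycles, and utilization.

cycle 0: W0.I0
cycle 1: W1.I0
cycle 2: W1.I1
cycle 3: W1.I2
cycle 4: W0.I1
cycle 5: W0.I2
cycle 6: W1.I3
cycle 7: W1.I4
cycle 8: W1.I5
cycle 9: W1.I6

Answer: 10 cycles, utilization 1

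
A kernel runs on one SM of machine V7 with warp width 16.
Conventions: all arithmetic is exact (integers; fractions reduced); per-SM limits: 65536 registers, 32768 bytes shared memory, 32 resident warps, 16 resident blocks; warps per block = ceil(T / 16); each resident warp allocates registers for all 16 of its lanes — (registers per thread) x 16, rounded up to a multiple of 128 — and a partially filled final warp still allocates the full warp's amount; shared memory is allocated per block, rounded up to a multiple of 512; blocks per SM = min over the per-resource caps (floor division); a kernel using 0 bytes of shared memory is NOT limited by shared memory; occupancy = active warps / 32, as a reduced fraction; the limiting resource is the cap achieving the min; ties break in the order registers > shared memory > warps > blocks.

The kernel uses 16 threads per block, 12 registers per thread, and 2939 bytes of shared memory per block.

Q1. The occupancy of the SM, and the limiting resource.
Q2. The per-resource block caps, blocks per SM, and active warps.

Answer: occupancy 5/16, limited by shared memory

registers: 256 blocks
shared memory: 10 blocks
warps: 32 blocks
blocks: 16 blocks

Answer: 10 blocks, 10 active warps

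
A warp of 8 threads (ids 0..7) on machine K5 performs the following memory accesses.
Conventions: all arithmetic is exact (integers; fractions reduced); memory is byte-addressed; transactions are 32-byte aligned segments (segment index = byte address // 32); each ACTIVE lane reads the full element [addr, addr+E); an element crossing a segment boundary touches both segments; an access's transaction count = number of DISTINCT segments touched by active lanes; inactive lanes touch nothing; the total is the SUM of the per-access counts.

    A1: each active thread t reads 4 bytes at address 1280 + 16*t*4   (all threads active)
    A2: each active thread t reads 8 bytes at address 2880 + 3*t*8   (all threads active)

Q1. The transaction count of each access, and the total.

A1: 8 transactions
A2: 6 transactions

Answer: 8,6; total 14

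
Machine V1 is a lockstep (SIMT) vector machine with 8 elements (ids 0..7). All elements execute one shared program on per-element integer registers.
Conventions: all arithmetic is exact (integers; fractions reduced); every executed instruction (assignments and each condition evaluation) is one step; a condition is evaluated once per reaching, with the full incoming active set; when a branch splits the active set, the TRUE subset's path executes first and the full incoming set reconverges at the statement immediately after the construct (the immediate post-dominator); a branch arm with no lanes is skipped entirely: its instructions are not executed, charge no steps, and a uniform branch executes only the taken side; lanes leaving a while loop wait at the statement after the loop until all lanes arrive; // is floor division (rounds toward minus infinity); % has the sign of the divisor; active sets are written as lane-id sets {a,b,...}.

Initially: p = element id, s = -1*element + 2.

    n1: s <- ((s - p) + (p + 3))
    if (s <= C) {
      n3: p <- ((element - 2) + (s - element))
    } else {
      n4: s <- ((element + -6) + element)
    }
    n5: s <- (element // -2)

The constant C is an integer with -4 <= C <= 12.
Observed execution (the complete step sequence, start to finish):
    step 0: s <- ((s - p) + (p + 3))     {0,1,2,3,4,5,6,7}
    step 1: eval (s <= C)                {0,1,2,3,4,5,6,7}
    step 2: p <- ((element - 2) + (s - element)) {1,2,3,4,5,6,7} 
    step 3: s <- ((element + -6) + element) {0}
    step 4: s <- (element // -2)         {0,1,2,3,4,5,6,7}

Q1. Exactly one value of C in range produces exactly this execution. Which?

Answer: C = 4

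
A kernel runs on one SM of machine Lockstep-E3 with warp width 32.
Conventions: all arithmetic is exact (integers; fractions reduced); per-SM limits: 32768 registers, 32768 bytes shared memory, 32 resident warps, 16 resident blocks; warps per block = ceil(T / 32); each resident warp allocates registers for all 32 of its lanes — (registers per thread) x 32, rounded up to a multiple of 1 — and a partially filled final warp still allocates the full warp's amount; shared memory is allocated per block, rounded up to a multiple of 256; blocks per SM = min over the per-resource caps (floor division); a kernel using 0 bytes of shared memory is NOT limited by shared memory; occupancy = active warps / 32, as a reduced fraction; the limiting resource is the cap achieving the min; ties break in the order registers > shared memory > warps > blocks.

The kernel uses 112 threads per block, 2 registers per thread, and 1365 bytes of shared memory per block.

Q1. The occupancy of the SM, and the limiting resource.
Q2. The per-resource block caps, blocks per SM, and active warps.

Answer: occupancy 1, limited by warps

registers: 128 blocks
shared memory: 21 blocks
warps: 8 blocks
blocks: 16 blocks

Answer: 8 blocks, 32 active warps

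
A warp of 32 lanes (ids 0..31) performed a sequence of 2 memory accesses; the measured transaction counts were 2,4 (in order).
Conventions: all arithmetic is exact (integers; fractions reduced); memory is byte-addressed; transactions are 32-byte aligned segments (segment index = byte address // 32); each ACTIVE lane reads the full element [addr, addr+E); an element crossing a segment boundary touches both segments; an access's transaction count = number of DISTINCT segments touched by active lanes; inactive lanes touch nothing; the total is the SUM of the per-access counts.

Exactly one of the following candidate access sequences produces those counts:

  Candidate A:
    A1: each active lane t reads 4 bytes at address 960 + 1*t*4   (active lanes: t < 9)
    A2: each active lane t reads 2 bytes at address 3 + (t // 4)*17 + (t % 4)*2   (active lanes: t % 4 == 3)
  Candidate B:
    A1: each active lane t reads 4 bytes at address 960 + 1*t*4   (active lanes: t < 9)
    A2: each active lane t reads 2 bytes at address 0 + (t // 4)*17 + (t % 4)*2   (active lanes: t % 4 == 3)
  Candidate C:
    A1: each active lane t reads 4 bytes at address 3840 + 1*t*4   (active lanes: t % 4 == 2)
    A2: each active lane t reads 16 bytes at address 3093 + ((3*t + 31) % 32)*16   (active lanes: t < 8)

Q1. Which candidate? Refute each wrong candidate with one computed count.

A: A2 gives 5 transactions, not 4
C: A1 gives 4 transactions, not 2
B: all counts match (2,4)

Answer: B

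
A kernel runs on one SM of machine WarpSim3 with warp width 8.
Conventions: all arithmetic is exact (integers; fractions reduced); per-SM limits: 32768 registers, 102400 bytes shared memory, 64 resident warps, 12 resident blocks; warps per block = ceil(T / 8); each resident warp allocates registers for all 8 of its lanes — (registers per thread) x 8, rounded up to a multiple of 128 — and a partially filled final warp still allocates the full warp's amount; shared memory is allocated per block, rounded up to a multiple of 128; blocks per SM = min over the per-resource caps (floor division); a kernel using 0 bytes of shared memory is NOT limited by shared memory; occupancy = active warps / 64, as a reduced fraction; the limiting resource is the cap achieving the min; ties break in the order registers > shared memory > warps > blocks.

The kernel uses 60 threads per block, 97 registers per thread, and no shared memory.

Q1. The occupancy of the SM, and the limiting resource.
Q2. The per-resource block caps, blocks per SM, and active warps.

Answer: occupancy 1/2, limited by registers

registers: 4 blocks
shared memory: no limit (kernel uses none)
warps: 8 blocks
blocks: 12 blocks

Answer: 4 blocks, 32 active warps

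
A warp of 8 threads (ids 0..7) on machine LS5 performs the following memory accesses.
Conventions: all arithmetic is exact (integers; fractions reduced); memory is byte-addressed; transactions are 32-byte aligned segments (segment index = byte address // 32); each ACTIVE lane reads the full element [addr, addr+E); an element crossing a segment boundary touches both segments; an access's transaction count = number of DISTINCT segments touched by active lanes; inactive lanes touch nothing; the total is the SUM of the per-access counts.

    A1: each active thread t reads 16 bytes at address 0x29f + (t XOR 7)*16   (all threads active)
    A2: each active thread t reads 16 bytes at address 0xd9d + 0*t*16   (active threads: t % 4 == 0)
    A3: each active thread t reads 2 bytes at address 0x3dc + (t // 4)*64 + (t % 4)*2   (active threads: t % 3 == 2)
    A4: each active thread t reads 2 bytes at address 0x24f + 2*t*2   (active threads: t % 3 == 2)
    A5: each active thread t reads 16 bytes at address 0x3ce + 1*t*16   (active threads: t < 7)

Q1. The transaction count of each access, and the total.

A1: 5 transactions
A2: 2 transactions
A3: 2 transactions
A4: 2 transactions
A5: 4 transactions

Answer: 5,2,2,2,4; total 15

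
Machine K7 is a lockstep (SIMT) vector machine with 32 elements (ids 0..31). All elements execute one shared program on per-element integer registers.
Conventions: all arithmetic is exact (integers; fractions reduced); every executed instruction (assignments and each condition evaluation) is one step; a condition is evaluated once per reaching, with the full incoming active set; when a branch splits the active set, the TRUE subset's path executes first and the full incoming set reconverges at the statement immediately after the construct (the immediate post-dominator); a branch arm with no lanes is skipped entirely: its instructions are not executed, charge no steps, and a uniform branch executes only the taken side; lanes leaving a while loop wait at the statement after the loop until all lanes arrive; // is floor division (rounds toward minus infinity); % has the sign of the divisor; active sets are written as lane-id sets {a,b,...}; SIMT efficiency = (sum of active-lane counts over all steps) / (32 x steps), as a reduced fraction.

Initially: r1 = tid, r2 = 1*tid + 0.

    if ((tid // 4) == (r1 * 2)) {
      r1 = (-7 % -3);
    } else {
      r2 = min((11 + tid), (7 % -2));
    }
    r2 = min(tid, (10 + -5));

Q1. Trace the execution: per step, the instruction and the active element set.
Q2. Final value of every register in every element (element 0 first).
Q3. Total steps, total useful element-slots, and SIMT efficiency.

step 0: eval ((tid // 4) == (r1 * 2)) {0,1,2,3,4,5,6,7,8,9,10,11,12,13,14,15,16,17,18,19,20,21,22,23,24,25,26,27,28,29,30,31}
step 1: r1 <- (-7 % -3)              {0}
step 2: r2 <- min((11 + tid), (7 % -2)) {1,2,3,4,5,6,7,8,9,10,11,12,13,14,15,16,17,18,19,20,21,22,23,24,25,26,27,28,29,30,31}
step 3: r2 <- min(tid, (10 + -5))    {0,1,2,3,4,5,6,7,8,9,10,11,12,13,14,15,16,17,18,19,20,21,22,23,24,25,26,27,28,29,30,31}

Answer: 4 steps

r1: -1,1,2,3,4,5,6,7,8,9,10,11,12,13,14,15,16,17,18,19,20,21,22,23,24,25,26,27,28,29,30,31
r2: 0,1,2,3,4,5,5,5,5,5,5,5,5,5,5,5,5,5,5,5,5,5,5,5,5,5,5,5,5,5,5,5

steps = 4; useful = 96; efficiency = 96/128 = 3/4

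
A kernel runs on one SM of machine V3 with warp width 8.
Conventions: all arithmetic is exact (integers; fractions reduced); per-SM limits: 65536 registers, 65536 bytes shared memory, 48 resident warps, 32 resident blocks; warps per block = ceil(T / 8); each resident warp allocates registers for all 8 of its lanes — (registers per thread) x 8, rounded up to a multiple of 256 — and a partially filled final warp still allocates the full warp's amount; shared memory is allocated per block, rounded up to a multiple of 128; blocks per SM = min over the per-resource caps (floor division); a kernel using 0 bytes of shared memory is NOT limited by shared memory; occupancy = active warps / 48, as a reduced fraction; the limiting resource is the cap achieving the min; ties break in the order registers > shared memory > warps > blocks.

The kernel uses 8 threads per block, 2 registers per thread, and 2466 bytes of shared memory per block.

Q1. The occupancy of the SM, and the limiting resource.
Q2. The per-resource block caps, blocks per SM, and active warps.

Answer: occupancy 25/48, limited by shared memory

registers: 256 blocks
shared memory: 25 blocks
warps: 48 blocks
blocks: 32 blocks

Answer: 25 blocks, 25 active warps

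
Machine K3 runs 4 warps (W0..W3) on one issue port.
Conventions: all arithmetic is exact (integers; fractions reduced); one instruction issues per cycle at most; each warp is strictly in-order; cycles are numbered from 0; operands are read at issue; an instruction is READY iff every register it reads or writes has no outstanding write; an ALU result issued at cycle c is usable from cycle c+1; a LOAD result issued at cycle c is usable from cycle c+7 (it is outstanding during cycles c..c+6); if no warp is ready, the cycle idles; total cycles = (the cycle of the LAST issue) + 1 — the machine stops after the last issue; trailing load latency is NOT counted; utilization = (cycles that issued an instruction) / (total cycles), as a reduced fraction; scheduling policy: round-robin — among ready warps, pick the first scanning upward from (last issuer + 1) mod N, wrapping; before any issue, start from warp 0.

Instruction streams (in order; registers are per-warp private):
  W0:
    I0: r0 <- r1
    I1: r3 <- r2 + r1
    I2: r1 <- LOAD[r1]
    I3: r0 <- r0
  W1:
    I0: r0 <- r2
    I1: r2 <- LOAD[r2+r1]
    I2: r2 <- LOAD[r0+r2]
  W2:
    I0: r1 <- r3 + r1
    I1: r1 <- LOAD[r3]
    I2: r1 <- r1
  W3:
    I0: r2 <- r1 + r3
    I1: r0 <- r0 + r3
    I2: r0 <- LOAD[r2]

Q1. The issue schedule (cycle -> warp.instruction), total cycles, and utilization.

cycle 0: W0.I0
cycle 1: W1.I0
cycle 2: W2.I0
cycle 3: W3.I0
cycle 4: W0.I1
cycle 5: W1.I1
cycle 6: W2.I1
cycle 7: W3.I1
cycle 8: W0.I2
cycle 9: W3.I2
cycle 10: W0.I3
cycle 11: idle
cycle 12: W1.I2
cycle 13: W2.I2

Answer: 14 cycles, utilization 13/14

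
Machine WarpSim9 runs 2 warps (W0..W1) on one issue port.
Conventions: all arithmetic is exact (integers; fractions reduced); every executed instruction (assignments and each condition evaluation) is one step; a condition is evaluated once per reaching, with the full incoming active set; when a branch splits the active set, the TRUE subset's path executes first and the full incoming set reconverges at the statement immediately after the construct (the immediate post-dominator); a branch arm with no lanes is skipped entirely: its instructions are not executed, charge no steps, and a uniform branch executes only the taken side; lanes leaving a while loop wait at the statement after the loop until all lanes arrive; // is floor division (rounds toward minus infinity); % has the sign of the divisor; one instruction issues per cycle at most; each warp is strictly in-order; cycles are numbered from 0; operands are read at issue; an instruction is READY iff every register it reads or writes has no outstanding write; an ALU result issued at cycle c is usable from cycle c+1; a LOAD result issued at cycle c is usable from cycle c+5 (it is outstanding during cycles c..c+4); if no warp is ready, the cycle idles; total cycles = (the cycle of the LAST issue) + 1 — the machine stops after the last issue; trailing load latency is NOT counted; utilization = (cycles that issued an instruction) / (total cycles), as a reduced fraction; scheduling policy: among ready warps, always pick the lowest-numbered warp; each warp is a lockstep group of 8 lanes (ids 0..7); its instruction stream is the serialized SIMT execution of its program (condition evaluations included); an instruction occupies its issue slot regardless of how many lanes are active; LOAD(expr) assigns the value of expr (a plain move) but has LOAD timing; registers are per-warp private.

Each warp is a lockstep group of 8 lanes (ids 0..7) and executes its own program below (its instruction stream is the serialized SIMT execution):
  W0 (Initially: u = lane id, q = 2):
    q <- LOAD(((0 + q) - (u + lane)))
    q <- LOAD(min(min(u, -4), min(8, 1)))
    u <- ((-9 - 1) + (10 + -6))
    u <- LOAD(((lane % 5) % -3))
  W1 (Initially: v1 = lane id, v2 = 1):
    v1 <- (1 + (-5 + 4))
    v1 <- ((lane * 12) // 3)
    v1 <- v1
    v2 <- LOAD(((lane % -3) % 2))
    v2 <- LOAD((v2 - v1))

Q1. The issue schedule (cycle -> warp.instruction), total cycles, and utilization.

cycle 0: W0.I0
cycle 1: W1.I0
cycle 2: W1.I1
cycle 3: W1.I2
cycle 4: W1.I3
cycle 5: W0.I1
cycle 6: W0.I2
cycle 7: W0.I3
cycle 8: idle
cycle 9: W1.I4

Answer: 10 cycles, utilization 9/10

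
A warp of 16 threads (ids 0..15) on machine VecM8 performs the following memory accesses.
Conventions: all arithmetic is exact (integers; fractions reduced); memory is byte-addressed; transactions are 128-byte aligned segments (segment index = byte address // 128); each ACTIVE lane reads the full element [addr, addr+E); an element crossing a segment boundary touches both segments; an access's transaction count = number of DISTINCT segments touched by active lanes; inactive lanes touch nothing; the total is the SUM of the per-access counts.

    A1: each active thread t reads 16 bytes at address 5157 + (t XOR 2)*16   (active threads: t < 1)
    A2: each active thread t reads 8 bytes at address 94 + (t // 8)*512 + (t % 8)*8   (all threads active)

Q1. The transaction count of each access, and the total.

A1: 1 transaction
A2: 4 transactions

Answer: 1,4; total 5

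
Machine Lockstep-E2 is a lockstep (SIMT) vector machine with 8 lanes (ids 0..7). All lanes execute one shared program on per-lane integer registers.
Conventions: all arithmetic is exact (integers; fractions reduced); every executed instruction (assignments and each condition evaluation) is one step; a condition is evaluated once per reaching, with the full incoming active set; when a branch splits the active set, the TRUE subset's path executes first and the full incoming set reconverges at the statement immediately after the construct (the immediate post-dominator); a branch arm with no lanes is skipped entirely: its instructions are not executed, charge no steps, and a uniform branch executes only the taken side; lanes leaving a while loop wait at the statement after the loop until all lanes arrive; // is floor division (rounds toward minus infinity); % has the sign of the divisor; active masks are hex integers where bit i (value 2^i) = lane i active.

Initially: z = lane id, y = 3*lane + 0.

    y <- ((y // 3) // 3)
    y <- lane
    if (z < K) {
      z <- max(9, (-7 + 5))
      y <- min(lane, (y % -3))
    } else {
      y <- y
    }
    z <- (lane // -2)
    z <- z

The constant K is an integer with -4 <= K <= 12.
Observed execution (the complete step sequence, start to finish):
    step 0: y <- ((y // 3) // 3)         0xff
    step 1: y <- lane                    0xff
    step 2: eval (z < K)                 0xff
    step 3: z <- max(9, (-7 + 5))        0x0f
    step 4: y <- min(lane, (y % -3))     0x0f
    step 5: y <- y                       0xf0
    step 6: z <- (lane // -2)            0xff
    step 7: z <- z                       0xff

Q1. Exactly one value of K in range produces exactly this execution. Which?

Answer: K = 4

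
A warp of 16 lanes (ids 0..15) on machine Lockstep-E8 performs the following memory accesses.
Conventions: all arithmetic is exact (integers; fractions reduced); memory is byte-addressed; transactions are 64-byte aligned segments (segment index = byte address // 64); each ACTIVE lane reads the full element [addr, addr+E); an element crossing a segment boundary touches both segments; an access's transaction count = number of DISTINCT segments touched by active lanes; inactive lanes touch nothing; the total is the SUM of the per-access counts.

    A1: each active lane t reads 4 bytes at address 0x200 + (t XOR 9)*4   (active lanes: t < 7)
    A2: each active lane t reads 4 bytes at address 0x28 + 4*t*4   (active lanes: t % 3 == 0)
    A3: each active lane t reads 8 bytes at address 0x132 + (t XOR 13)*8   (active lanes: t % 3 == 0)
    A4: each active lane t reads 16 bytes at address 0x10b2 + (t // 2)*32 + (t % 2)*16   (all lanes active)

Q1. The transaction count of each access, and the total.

A1: 1 transaction
A2: 5 transactions
A3: 3 transactions
A4: 5 transactions

Answer: 1,5,3,5; total 14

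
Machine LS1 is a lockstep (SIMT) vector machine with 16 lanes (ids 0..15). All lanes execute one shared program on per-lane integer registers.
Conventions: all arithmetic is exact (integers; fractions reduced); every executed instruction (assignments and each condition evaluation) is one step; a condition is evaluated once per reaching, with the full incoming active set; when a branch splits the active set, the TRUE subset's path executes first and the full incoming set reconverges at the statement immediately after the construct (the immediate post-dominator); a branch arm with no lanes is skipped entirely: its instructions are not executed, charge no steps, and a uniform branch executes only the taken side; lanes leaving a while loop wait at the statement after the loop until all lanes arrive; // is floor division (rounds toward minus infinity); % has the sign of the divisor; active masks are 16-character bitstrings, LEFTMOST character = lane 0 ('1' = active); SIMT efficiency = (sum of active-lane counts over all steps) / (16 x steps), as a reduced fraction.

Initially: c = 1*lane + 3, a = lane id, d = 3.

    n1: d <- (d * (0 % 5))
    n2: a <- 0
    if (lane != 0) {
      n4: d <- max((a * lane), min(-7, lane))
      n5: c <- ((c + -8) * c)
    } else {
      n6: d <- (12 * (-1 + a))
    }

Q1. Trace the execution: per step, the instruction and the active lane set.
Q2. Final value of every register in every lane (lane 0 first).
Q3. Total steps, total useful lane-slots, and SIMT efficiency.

step 0: d <- (d * (0 % 5))           1111111111111111
step 1: a <- 0                       1111111111111111
step 2: eval (lane != 0)             1111111111111111
step 3: d <- max((a * lane), min(-7, lane)) 0111111111111111
step 4: c <- ((c + -8) * c)          0111111111111111
step 5: d <- (12 * (-1 + a))         1000000000000000

Answer: 6 steps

c: 3,-16,-15,-12,-7,0,9,20,33,48,65,84,105,128,153,180
a: 0,0,0,0,0,0,0,0,0,0,0,0,0,0,0,0
d: -12,0,0,0,0,0,0,0,0,0,0,0,0,0,0,0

steps = 6; useful = 79; efficiency = 79/96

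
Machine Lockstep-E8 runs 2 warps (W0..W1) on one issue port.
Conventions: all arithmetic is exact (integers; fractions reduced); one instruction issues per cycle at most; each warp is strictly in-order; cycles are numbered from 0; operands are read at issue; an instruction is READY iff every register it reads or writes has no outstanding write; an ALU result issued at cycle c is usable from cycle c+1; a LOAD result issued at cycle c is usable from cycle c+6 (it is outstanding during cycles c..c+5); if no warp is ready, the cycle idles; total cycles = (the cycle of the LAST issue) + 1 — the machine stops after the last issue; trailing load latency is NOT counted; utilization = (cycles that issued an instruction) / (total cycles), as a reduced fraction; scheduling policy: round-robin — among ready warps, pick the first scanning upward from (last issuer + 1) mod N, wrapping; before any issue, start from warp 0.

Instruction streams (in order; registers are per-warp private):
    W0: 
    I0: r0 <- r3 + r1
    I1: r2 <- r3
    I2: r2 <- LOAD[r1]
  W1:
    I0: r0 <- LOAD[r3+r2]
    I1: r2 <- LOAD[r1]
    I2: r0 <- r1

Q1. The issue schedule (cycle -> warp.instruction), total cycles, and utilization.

cycle 0: W0.I0
cycle 1: W1.I0
cycle 2: W0.I1
cycle 3: W1.I1
cycle 4: W0.I2
cycle 5: idle
cycle 6: idle
cycle 7: W1.I2

Answer: 8 cycles, utilization 3/4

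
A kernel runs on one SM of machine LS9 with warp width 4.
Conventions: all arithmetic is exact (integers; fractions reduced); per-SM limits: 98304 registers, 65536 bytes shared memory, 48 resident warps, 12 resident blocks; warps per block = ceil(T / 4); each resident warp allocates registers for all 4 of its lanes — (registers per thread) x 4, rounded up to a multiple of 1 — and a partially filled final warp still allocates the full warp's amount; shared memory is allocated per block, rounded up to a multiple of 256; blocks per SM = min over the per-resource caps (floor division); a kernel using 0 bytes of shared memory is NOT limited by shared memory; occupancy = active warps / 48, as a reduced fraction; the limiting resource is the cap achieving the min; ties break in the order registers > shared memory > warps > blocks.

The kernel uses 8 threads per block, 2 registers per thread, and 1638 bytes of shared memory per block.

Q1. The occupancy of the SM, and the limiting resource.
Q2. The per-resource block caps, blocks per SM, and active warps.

Answer: occupancy 1/2, limited by blocks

registers: 6144 blocks
shared memory: 36 blocks
warps: 24 blocks
blocks: 12 blocks

Answer: 12 blocks, 24 active warps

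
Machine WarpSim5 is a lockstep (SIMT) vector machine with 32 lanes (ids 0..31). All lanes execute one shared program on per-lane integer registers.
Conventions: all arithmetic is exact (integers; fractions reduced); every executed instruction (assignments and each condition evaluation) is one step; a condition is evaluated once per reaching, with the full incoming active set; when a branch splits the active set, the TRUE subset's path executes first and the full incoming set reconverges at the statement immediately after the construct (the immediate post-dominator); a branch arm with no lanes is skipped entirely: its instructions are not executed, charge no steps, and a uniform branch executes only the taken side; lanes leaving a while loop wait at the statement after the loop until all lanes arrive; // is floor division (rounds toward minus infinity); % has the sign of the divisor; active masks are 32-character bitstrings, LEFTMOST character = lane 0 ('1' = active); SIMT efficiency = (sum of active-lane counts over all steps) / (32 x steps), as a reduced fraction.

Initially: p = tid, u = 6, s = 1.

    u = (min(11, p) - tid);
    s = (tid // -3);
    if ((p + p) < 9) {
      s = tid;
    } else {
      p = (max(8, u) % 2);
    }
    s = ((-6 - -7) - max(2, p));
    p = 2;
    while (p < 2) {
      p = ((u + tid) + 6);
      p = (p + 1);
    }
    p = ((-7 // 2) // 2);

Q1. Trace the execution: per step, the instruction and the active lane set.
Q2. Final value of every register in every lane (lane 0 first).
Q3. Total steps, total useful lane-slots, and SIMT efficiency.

step 0: u <- (min(11, p) - tid)      11111111111111111111111111111111
step 1: s <- (tid // -3)             11111111111111111111111111111111
step 2: eval ((p + p) < 9)           11111111111111111111111111111111
step 3: s <- tid                     11111000000000000000000000000000
step 4: p <- (max(8, u) % 2)         00000111111111111111111111111111
step 5: s <- ((-6 - -7) - max(2, p)) 11111111111111111111111111111111
step 6: p <- 2                       11111111111111111111111111111111
step 7: eval (p < 2)                 11111111111111111111111111111111
step 8: p <- ((-7 // 2) // 2)        11111111111111111111111111111111

Answer: 9 steps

p: -2,-2,-2,-2,-2,-2,-2,-2,-2,-2,-2,-2,-2,-2,-2,-2,-2,-2,-2,-2,-2,-2,-2,-2,-2,-2,-2,-2,-2,-2,-2,-2
u: 0,0,0,0,0,0,0,0,0,0,0,0,-1,-2,-3,-4,-5,-6,-7,-8,-9,-10,-11,-12,-13,-14,-15,-16,-17,-18,-19,-20
s: -1,-1,-1,-2,-3,-1,-1,-1,-1,-1,-1,-1,-1,-1,-1,-1,-1,-1,-1,-1,-1,-1,-1,-1,-1,-1,-1,-1,-1,-1,-1,-1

steps = 9; useful = 256; efficiency = 256/288 = 8/9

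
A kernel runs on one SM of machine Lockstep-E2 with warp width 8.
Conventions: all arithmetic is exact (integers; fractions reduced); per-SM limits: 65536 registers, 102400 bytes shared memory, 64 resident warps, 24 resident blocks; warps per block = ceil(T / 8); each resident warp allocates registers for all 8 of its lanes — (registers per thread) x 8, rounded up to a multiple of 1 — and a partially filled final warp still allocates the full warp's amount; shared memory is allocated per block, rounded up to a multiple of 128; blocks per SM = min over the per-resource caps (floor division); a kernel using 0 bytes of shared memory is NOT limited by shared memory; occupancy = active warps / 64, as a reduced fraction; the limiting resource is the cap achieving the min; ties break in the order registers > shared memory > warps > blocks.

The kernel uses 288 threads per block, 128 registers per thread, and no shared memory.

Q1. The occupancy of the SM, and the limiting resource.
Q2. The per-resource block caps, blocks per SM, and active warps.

Answer: occupancy 9/16, limited by registers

registers: 1 block
shared memory: no limit (kernel uses none)
warps: 1 block
blocks: 24 blocks

Answer: 1 block, 36 active warps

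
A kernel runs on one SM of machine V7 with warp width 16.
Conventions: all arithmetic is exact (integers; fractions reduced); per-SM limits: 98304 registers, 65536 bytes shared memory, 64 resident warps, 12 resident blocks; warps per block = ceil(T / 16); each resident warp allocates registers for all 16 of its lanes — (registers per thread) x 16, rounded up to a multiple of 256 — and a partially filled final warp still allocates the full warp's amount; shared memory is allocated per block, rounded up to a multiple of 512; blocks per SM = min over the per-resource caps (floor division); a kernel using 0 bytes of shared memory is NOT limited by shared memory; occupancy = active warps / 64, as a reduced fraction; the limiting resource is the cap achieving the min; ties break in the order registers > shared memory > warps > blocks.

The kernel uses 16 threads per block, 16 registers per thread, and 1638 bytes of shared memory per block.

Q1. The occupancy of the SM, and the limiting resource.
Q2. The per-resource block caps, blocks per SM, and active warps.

Answer: occupancy 3/16, limited by blocks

registers: 384 blocks
shared memory: 32 blocks
warps: 64 blocks
blocks: 12 blocks

Answer: 12 blocks, 12 active warps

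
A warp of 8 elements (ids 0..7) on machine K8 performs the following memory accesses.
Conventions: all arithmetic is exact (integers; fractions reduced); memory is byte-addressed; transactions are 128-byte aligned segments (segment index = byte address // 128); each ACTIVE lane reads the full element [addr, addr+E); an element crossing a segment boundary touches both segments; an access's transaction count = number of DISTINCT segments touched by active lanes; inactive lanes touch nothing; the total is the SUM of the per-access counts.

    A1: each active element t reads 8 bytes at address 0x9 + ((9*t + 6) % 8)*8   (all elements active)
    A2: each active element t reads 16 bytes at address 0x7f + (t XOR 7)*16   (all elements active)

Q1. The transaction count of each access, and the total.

A1: 1 transaction
A2: 2 transactions

Answer: 1,2; total 3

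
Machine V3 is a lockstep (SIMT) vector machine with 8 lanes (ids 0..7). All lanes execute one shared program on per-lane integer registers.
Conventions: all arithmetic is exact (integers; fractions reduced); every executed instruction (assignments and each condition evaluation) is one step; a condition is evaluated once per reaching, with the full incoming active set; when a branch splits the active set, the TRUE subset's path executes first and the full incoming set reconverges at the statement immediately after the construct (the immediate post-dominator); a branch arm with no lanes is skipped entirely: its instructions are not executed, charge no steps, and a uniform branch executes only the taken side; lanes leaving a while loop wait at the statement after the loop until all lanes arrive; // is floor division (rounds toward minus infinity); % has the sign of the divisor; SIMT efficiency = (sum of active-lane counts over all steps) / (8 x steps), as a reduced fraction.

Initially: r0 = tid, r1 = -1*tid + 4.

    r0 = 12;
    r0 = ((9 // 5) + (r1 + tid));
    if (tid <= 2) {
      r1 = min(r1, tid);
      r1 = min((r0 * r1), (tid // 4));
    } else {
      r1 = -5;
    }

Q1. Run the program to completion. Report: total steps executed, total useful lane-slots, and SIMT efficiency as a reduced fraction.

Answer: 6 steps, 35 useful, 35/48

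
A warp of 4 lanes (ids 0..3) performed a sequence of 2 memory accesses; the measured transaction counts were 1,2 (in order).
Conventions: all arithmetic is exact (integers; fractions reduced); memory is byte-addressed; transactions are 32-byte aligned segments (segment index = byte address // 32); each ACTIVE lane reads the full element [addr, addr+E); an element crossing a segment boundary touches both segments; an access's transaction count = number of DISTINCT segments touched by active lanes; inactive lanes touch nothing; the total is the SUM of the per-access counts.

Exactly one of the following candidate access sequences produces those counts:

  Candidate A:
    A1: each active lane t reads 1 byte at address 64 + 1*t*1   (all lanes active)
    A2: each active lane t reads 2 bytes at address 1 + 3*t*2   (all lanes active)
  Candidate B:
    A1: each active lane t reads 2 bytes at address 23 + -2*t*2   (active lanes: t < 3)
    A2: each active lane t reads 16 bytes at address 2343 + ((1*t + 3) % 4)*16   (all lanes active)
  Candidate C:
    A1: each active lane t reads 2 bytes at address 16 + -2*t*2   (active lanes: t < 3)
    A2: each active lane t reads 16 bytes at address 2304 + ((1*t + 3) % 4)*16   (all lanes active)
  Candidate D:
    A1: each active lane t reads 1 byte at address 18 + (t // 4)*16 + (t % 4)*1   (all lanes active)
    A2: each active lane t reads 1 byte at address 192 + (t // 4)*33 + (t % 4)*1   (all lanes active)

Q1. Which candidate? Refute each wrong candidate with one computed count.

A: A2 gives 1 transaction, not 2
B: A2 gives 3 transactions, not 2
D: A2 gives 1 transaction, not 2
C: all counts match (1,2)

Answer: C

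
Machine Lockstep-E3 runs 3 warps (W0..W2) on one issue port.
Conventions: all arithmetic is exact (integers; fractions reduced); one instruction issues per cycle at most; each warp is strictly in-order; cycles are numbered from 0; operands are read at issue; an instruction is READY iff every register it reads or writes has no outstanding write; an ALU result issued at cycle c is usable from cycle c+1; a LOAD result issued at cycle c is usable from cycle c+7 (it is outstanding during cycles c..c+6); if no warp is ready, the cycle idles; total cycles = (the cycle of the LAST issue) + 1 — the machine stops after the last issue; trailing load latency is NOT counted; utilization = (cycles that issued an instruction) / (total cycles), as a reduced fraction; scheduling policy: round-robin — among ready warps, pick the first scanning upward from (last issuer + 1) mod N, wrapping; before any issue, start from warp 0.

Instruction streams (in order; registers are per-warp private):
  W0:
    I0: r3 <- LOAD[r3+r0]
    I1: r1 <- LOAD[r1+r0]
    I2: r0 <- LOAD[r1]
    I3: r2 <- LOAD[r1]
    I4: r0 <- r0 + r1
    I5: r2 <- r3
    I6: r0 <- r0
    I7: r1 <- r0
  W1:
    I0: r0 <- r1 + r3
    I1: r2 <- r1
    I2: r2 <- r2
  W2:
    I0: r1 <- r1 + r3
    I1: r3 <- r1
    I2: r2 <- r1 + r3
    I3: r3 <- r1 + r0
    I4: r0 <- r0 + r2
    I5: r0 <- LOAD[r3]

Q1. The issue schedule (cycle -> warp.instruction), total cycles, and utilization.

cycle 0: W0.I0
cycle 1: W1.I0
cycle 2: W2.I0
cycle 3: W0.I1
cycle 4: W1.I1
cycle 5: W2.I1
cycle 6: W1.I2
cycle 7: W2.I2
cycle 8: W2.I3
cycle 9: W2.I4
cycle 10: W0.I2
cycle 11: W2.I5
cycle 12: W0.I3
cycle 13: idle
cycle 14: idle
cycle 15: idle
cycle 16: idle
cycle 17: W0.I4
cycle 18: idle
cycle 19: W0.I5
cycle 20: W0.I6
cycle 21: W0.I7

Answer: 22 cycles, utilization 17/22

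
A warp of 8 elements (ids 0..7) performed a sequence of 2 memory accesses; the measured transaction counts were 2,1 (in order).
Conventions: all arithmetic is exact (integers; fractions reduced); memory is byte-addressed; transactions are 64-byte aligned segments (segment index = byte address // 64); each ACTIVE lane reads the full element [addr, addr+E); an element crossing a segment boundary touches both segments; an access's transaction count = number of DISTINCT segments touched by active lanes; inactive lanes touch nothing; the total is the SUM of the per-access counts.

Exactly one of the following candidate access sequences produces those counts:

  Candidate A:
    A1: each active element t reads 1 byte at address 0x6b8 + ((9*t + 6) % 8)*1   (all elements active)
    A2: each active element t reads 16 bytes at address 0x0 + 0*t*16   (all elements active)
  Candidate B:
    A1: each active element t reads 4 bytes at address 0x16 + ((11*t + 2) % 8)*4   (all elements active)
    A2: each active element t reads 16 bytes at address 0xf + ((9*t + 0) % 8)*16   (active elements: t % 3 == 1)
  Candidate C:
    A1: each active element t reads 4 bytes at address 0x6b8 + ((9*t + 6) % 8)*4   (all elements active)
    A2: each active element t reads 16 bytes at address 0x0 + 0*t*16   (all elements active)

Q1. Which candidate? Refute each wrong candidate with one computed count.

A: A1 gives 1 transaction, not 2
B: A1 gives 1 transaction, not 2
C: all counts match (2,1)

Answer: C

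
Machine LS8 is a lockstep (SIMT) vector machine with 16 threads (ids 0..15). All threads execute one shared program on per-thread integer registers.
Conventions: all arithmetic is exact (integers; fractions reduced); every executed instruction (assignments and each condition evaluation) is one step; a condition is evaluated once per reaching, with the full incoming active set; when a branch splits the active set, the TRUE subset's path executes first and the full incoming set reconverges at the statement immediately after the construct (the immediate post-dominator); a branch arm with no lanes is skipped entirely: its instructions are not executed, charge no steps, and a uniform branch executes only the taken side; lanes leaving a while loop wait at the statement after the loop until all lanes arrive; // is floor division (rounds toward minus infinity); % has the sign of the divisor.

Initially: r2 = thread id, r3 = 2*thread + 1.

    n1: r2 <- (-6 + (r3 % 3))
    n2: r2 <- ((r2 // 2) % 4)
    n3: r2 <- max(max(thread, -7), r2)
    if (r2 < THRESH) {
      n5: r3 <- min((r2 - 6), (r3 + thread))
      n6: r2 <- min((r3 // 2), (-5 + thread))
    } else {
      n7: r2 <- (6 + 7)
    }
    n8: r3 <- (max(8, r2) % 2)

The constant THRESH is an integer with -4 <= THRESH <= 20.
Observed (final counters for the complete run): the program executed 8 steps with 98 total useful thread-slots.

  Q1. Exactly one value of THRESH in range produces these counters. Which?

Answer: THRESH = 2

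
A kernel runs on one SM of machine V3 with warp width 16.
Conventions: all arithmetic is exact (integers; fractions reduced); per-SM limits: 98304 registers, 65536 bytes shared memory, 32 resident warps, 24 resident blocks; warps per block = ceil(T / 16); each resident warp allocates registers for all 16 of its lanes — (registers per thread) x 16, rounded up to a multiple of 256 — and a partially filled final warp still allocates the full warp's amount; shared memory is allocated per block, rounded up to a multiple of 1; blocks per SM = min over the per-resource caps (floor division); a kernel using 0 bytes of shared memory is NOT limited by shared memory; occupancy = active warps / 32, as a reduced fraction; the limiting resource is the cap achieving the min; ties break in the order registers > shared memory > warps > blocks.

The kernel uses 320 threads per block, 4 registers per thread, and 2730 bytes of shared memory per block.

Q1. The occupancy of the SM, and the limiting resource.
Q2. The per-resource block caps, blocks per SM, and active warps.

Answer: occupancy 5/8, limited by warps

registers: 19 blocks
shared memory: 24 blocks
warps: 1 block
blocks: 24 blocks

Answer: 1 block, 20 active warps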